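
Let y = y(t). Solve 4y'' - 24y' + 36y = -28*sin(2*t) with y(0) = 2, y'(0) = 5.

Divide through by 4: y'' - 6y' + 9y = -7*sin(2*t).
Characteristic equation r² - 6r + 9 = 0 has discriminant (-6)² - 4·(9) = 0, so r = 3 is a repeated root.
Hence y_h = (C1 + C2*t)*exp(3*t).
Try y_p = A*cos(2*t) + B*sin(2*t). Substituting and equating the coefficients of cos(2t) and sin(2t) gives A = -84/169, B = -35/169, so y_p = -84*cos(2*t)/169 - 35*sin(2*t)/169.
General solution: y = -84*cos(2*t)/169 - 35*sin(2*t)/169 + C1*exp(3*t) + C2*t*exp(3*t).
Apply the initial conditions: y(0) = -84/169 + C1 = 2 and y'(0) = -70/169 + C2 + 3*C1 = 5. Solving gives C1 = 422/169, C2 = -27/13.

y = -84*cos(2*t)/169 - 35*sin(2*t)/169 + 422*exp(3*t)/169 - 27*t*exp(3*t)/13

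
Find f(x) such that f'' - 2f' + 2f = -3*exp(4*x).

Characteristic equation r² - 2r + 2 = 0 has discriminant (-2)² - 4·(2) = -4 < 0, so r = 1 ± i.
Hence f_h = C1*cos(x)*exp(x) + C2*exp(x)*sin(x).
Try f_p = A*exp(4*x). Substituting into the equation and dividing by exp(4*x) gives A = -3/10, so f_p = -3*exp(4*x)/10.

f = -3*exp(4*x)/10 + C1*cos(x)*exp(x) + C2*exp(x)*sin(x)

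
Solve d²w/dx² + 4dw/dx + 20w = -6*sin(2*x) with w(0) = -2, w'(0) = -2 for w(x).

w = -3*sin(2*x)/10 + 3*cos(2*x)/20 - 57*exp(-2*x)*sin(4*x)/40 - 43*cos(4*x)*exp(-2*x)/20

Characteristic equation r² + 4r + 20 = 0 has discriminant (4)² - 4·(20) = -64 < 0, so r = -2 ± 4i.
Hence w_h = C1*cos(4*x)*exp(-2*x) + C2*exp(-2*x)*sin(4*x).
Try w_p = A*cos(2*x) + B*sin(2*x). Substituting and equating the coefficients of cos(2x) and sin(2x) gives A = 3/20, B = -3/10, so w_p = -3*sin(2*x)/10 + 3*cos(2*x)/20.
General solution: w = -3*sin(2*x)/10 + 3*cos(2*x)/20 + C1*cos(4*x)*exp(-2*x) + C2*exp(-2*x)*sin(4*x).
Apply the initial conditions: w(0) = 3/20 + C1 = -2 and w'(0) = -3/5 - 2*C1 + 4*C2 = -2. Solving gives C1 = -43/20, C2 = -57/40.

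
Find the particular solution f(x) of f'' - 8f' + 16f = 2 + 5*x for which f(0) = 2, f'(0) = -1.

Characteristic equation r² - 8r + 16 = 0 has discriminant (-8)² - 4·(16) = 0, so r = 4 is a repeated root.
Hence f_h = (C1 + C2*x)*exp(4*x).
For the particular solution try f_p = A0 + A1*x. Substituting and matching coefficients of each power of x gives A0 = 9/32, A1 = 5/16, so f_p = 9/32 + 5*x/16.
General solution: f = 9/32 + 5*x/16 + C1*exp(4*x) + C2*x*exp(4*x).
Apply the initial conditions: f(0) = 9/32 + C1 = 2 and f'(0) = 5/16 + C2 + 4*C1 = -1. Solving gives C1 = 55/32, C2 = -131/16.

f = 9/32 + 5*x/16 + 55*exp(4*x)/32 - 131*x*exp(4*x)/16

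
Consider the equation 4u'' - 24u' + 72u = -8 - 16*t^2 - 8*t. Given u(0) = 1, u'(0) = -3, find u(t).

u = -14/81 - 7*t/27 - 2*t**2/9 - 169*exp(3*t)*sin(3*t)/81 + 95*cos(3*t)*exp(3*t)/81

Divide through by 4: u'' - 6u' + 18u = -2 - 4*t^2 - 2*t.
Characteristic equation r² - 6r + 18 = 0 has discriminant (-6)² - 4·(18) = -36 < 0, so r = 3 ± 3i.
Hence u_h = C1*cos(3*t)*exp(3*t) + C2*exp(3*t)*sin(3*t).
For the particular solution try u_p = A0 + A1*t + A2*t^2. Substituting and matching coefficients of each power of t gives A0 = -14/81, A1 = -7/27, A2 = -2/9, so u_p = -14/81 - 7*t/27 - 2*t^2/9.
General solution: u = -14/81 - 7*t/27 - 2*t^2/9 + C1*cos(3*t)*exp(3*t) + C2*exp(3*t)*sin(3*t).
Apply the initial conditions: u(0) = -14/81 + C1 = 1 and u'(0) = -7/27 + 3*C1 + 3*C2 = -3. Solving gives C1 = 95/81, C2 = -169/81.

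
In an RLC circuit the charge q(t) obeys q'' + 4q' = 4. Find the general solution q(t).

q = C2 + t + C1*exp(-4*t)

Characteristic equation r² + 4r = 0 factors as (r + 4)r = 0, so r = -4, 0.
Hence q_h = C1*exp(-4*t) + C2.
Since 0 is a characteristic root (multiplicity 1), multiply the polynomial trial by t: try q_p = A0*t. Substituting and matching coefficients of each power of t gives A0 = 1, so q_p = t.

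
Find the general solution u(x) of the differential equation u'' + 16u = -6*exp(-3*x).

u = -6*exp(-3*x)/25 + C1*cos(4*x) + C2*sin(4*x)

Characteristic equation r² + 16 = 0 has discriminant (0)² - 4·(16) = -64 < 0, so r = ± 4i.
Hence u_h = C1*cos(4*x) + C2*sin(4*x).
Try u_p = A*exp(-3*x). Substituting into the equation and dividing by exp(-3*x) gives A = -6/25, so u_p = -6*exp(-3*x)/25.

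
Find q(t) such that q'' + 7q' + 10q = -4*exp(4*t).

q = -2*exp(4*t)/27 + C1*exp(-2*t) + C2*exp(-5*t)

Characteristic equation r² + 7r + 10 = 0 factors as (r + 2)(r + 5) = 0, so r = -2, -5.
Hence q_h = C1*exp(-2*t) + C2*exp(-5*t).
Try q_p = A*exp(4*t). Substituting into the equation and dividing by exp(4*t) gives A = -2/27, so q_p = -2*exp(4*t)/27.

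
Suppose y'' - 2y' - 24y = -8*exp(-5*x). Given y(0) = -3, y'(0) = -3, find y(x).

y = -173*exp(6*x)/110 - 8*exp(-5*x)/11 - 7*exp(-4*x)/10

Characteristic equation r² - 2r - 24 = 0 factors as (r - 6)(r + 4) = 0, so r = 6, -4.
Hence y_h = C1*exp(6*x) + C2*exp(-4*x).
Try y_p = A*exp(-5*x). Substituting into the equation and dividing by exp(-5*x) gives A = -8/11, so y_p = -8*exp(-5*x)/11.
General solution: y = -8*exp(-5*x)/11 + C1*exp(6*x) + C2*exp(-4*x).
Apply the initial conditions: y(0) = -8/11 + C1 + C2 = -3 and y'(0) = 40/11 - 4*C2 + 6*C1 = -3. Solving gives C1 = -173/110, C2 = -7/10.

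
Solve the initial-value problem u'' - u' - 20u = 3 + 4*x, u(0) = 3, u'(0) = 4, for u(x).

u = -7/50 - x/5 + 23*exp(-4*x)/18 + 419*exp(5*x)/225

Characteristic equation r² - r - 20 = 0 factors as (r + 4)(r - 5) = 0, so r = -4, 5.
Hence u_h = C1*exp(-4*x) + C2*exp(5*x).
For the particular solution try u_p = A0 + A1*x. Substituting and matching coefficients of each power of x gives A0 = -7/50, A1 = -1/5, so u_p = -7/50 - x/5.
General solution: u = -7/50 - x/5 + C1*exp(-4*x) + C2*exp(5*x).
Apply the initial conditions: u(0) = -7/50 + C1 + C2 = 3 and u'(0) = -1/5 - 4*C1 + 5*C2 = 4. Solving gives C1 = 23/18, C2 = 419/225.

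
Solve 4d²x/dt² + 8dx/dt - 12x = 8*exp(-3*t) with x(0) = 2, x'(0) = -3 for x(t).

x = 7*exp(t)/8 + 9*exp(-3*t)/8 - t*exp(-3*t)/2

Divide through by 4: x'' + 2x' - 3x = 2*exp(-3*t).
Characteristic equation r² + 2r - 3 = 0 factors as (r + 3)(r - 1) = 0, so r = -3, 1.
Hence x_h = C1*exp(-3*t) + C2*exp(t).
Since exp(-3*t) solves the homogeneous equation (r = -3 is a root of multiplicity 1), multiply the trial by t. Try x_p = A*t*exp(-3*t). Substituting into the equation and dividing by exp(-3*t) gives A = -1/2, so x_p = -t*exp(-3*t)/2.
General solution: x = C1*exp(-3*t) + C2*exp(t) - t*exp(-3*t)/2.
Apply the initial conditions: x(0) = C1 + C2 = 2 and x'(0) = -1/2 + C2 - 3*C1 = -3. Solving gives C1 = 9/8, C2 = 7/8.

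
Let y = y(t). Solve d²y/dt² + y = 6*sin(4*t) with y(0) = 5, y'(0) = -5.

y = 5*cos(t) - 17*sin(t)/5 - 2*sin(4*t)/5

Characteristic equation r² + 1 = 0 has discriminant (0)² - 4·(1) = -4 < 0, so r = ± i.
Hence y_h = C1*cos(t) + C2*sin(t).
Try y_p = A*cos(4*t) + B*sin(4*t). Substituting and equating the coefficients of cos(4t) and sin(4t) gives A = 0, B = -2/5, so y_p = -2*sin(4*t)/5.
General solution: y = -2*sin(4*t)/5 + C1*cos(t) + C2*sin(t).
Apply the initial conditions: y(0) = C1 = 5 and y'(0) = -8/5 + C2 = -5. Solving gives C1 = 5, C2 = -17/5.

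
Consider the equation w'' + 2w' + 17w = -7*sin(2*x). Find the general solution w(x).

Characteristic equation r² + 2r + 17 = 0 has discriminant (2)² - 4·(17) = -64 < 0, so r = -1 ± 4i.
Hence w_h = C1*cos(4*x)*exp(-x) + C2*exp(-x)*sin(4*x).
Try w_p = A*cos(2*x) + B*sin(2*x). Substituting and equating the coefficients of cos(2x) and sin(2x) gives A = 28/185, B = -91/185, so w_p = -91*sin(2*x)/185 + 28*cos(2*x)/185.

w = -91*sin(2*x)/185 + 28*cos(2*x)/185 + C1*cos(4*x)*exp(-x) + C2*exp(-x)*sin(4*x)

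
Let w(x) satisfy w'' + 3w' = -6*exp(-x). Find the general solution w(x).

Characteristic equation r² + 3r = 0 factors as (r + 3)r = 0, so r = -3, 0.
Hence w_h = C1*exp(-3*x) + C2.
Try w_p = A*exp(-x). Substituting into the equation and dividing by exp(-x) gives A = 3, so w_p = 3*exp(-x).

w = C2 + 3*exp(-x) + C1*exp(-3*x)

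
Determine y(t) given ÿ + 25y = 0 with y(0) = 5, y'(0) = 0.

y = 5*cos(5*t)

Characteristic equation r² + 25 = 0 has discriminant (0)² - 4·(25) = -100 < 0, so r = ± 5i.
Hence y_h = C1*cos(5*t) + C2*sin(5*t).
Apply the initial conditions: y(0) = C1 = 5 and y'(0) = 5*C2 = 0. Solving gives C1 = 5, C2 = 0.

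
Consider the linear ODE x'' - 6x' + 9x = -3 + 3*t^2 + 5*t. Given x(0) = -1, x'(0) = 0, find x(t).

x = 7/27 + t - 34*exp(3*t)/27 + t**2/3 + 25*t*exp(3*t)/9

Characteristic equation r² - 6r + 9 = 0 has discriminant (-6)² - 4·(9) = 0, so r = 3 is a repeated root.
Hence x_h = (C1 + C2*t)*exp(3*t).
For the particular solution try x_p = A0 + A1*t + A2*t^2. Substituting and matching coefficients of each power of t gives A0 = 7/27, A1 = 1, A2 = 1/3, so x_p = 7/27 + t + t^2/3.
General solution: x = 7/27 + t + t^2/3 + C1*exp(3*t) + C2*t*exp(3*t).
Apply the initial conditions: x(0) = 7/27 + C1 = -1 and x'(0) = 1 + C2 + 3*C1 = 0. Solving gives C1 = -34/27, C2 = 25/9.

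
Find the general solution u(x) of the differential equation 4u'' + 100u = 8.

u = 2/25 + C1*cos(5*x) + C2*sin(5*x)

Divide through by 4: u'' + 25u = 2.
Characteristic equation r² + 25 = 0 has discriminant (0)² - 4·(25) = -100 < 0, so r = ± 5i.
Hence u_h = C1*cos(5*x) + C2*sin(5*x).
For the particular solution try u_p = A0. Substituting and matching coefficients of each power of x gives A0 = 2/25, so u_p = 2/25.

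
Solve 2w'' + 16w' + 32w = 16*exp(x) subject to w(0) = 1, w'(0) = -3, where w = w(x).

w = 8*exp(x)/25 + 17*exp(-4*x)/25 - 3*x*exp(-4*x)/5

Divide through by 2: w'' + 8w' + 16w = 8*exp(x).
Characteristic equation r² + 8r + 16 = 0 has discriminant (8)² - 4·(16) = 0, so r = -4 is a repeated root.
Hence w_h = (C1 + C2*x)*exp(-4*x).
Try w_p = A*exp(x). Substituting into the equation and dividing by exp(x) gives A = 8/25, so w_p = 8*exp(x)/25.
General solution: w = 8*exp(x)/25 + C1*exp(-4*x) + C2*x*exp(-4*x).
Apply the initial conditions: w(0) = 8/25 + C1 = 1 and w'(0) = 8/25 + C2 - 4*C1 = -3. Solving gives C1 = 17/25, C2 = -3/5.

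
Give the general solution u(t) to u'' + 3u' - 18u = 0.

u = C1*exp(-6*t) + C2*exp(3*t)

Characteristic equation r² + 3r - 18 = 0 factors as (r + 6)(r - 3) = 0, so r = -6, 3.
Hence u_h = C1*exp(-6*t) + C2*exp(3*t).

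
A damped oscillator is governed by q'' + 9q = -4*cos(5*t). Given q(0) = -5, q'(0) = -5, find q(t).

Characteristic equation r² + 9 = 0 has discriminant (0)² - 4·(9) = -36 < 0, so r = ± 3i.
Hence q_h = C1*cos(3*t) + C2*sin(3*t).
Try q_p = A*cos(5*t) + B*sin(5*t). Substituting and equating the coefficients of cos(5t) and sin(5t) gives A = 1/4, B = 0, so q_p = cos(5*t)/4.
General solution: q = cos(5*t)/4 + C1*cos(3*t) + C2*sin(3*t).
Apply the initial conditions: q(0) = 1/4 + C1 = -5 and q'(0) = 3*C2 = -5. Solving gives C1 = -21/4, C2 = -5/3.

q = -21*cos(3*t)/4 - 5*sin(3*t)/3 + cos(5*t)/4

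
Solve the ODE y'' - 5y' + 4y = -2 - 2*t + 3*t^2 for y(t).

y = 27/32 + 3*t**2/4 + 11*t/8 + C1*exp(t) + C2*exp(4*t)

Characteristic equation r² - 5r + 4 = 0 factors as (r - 1)(r - 4) = 0, so r = 1, 4.
Hence y_h = C1*exp(t) + C2*exp(4*t).
For the particular solution try y_p = A0 + A1*t + A2*t^2. Substituting and matching coefficients of each power of t gives A0 = 27/32, A1 = 11/8, A2 = 3/4, so y_p = 27/32 + 3*t^2/4 + 11*t/8.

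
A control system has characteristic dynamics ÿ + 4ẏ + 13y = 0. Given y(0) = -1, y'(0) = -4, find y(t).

y = -cos(3*t)*exp(-2*t) - 2*exp(-2*t)*sin(3*t)

Characteristic equation r² + 4r + 13 = 0 has discriminant (4)² - 4·(13) = -36 < 0, so r = -2 ± 3i.
Hence y_h = C1*cos(3*t)*exp(-2*t) + C2*exp(-2*t)*sin(3*t).
Apply the initial conditions: y(0) = C1 = -1 and y'(0) = -2*C1 + 3*C2 = -4. Solving gives C1 = -1, C2 = -2.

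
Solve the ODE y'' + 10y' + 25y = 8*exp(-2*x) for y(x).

y = 8*exp(-2*x)/9 + C1*exp(-5*x) + C2*x*exp(-5*x)

Characteristic equation r² + 10r + 25 = 0 has discriminant (10)² - 4·(25) = 0, so r = -5 is a repeated root.
Hence y_h = (C1 + C2*x)*exp(-5*x).
Try y_p = A*exp(-2*x). Substituting into the equation and dividing by exp(-2*x) gives A = 8/9, so y_p = 8*exp(-2*x)/9.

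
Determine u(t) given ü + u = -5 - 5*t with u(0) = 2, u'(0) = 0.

u = -5 - 5*t + 5*sin(t) + 7*cos(t)

Characteristic equation r² + 1 = 0 has discriminant (0)² - 4·(1) = -4 < 0, so r = ± i.
Hence u_h = C1*cos(t) + C2*sin(t).
For the particular solution try u_p = A0 + A1*t. Substituting and matching coefficients of each power of t gives A0 = -5, A1 = -5, so u_p = -5 - 5*t.
General solution: u = -5 - 5*t + C1*cos(t) + C2*sin(t).
Apply the initial conditions: u(0) = -5 + C1 = 2 and u'(0) = -5 + C2 = 0. Solving gives C1 = 7, C2 = 5.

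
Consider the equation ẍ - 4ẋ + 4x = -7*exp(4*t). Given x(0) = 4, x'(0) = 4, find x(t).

x = -7*exp(4*t)/4 + 23*exp(2*t)/4 - t*exp(2*t)/2

Characteristic equation r² - 4r + 4 = 0 has discriminant (-4)² - 4·(4) = 0, so r = 2 is a repeated root.
Hence x_h = (C1 + C2*t)*exp(2*t).
Try x_p = A*exp(4*t). Substituting into the equation and dividing by exp(4*t) gives A = -7/4, so x_p = -7*exp(4*t)/4.
General solution: x = -7*exp(4*t)/4 + C1*exp(2*t) + C2*t*exp(2*t).
Apply the initial conditions: x(0) = -7/4 + C1 = 4 and x'(0) = -7 + C2 + 2*C1 = 4. Solving gives C1 = 23/4, C2 = -1/2.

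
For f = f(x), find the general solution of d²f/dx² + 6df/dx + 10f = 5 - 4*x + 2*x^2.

Characteristic equation r² + 6r + 10 = 0 has discriminant (6)² - 4·(10) = -4 < 0, so r = -3 ± i.
Hence f_h = C1*cos(x)*exp(-3*x) + C2*exp(-3*x)*sin(x).
For the particular solution try f_p = A0 + A1*x + A2*x^2. Substituting and matching coefficients of each power of x gives A0 = 211/250, A1 = -16/25, A2 = 1/5, so f_p = 211/250 - 16*x/25 + x^2/5.

f = 211/250 - 16*x/25 + x**2/5 + C1*cos(x)*exp(-3*x) + C2*exp(-3*x)*sin(x)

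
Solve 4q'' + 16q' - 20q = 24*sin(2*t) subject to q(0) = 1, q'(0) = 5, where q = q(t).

q = -64*exp(-5*t)/87 - 54*sin(2*t)/145 - 48*cos(2*t)/145 + 31*exp(t)/15

Divide through by 4: q'' + 4q' - 5q = 6*sin(2*t).
Characteristic equation r² + 4r - 5 = 0 factors as (r + 5)(r - 1) = 0, so r = -5, 1.
Hence q_h = C1*exp(-5*t) + C2*exp(t).
Try q_p = A*cos(2*t) + B*sin(2*t). Substituting and equating the coefficients of cos(2t) and sin(2t) gives A = -48/145, B = -54/145, so q_p = -54*sin(2*t)/145 - 48*cos(2*t)/145.
General solution: q = -54*sin(2*t)/145 - 48*cos(2*t)/145 + C1*exp(-5*t) + C2*exp(t).
Apply the initial conditions: q(0) = -48/145 + C1 + C2 = 1 and q'(0) = -108/145 + C2 - 5*C1 = 5. Solving gives C1 = -64/87, C2 = 31/15.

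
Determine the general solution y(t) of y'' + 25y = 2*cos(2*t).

Characteristic equation r² + 25 = 0 has discriminant (0)² - 4·(25) = -100 < 0, so r = ± 5i.
Hence y_h = C1*cos(5*t) + C2*sin(5*t).
Try y_p = A*cos(2*t) + B*sin(2*t). Substituting and equating the coefficients of cos(2t) and sin(2t) gives A = 2/21, B = 0, so y_p = 2*cos(2*t)/21.

y = 2*cos(2*t)/21 + C1*cos(5*t) + C2*sin(5*t)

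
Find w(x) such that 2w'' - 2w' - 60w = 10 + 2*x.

Divide through by 2: w'' - w' - 30w = 5 + x.
Characteristic equation r² - r - 30 = 0 factors as (r + 5)(r - 6) = 0, so r = -5, 6.
Hence w_h = C1*exp(-5*x) + C2*exp(6*x).
For the particular solution try w_p = A0 + A1*x. Substituting and matching coefficients of each power of x gives A0 = -149/900, A1 = -1/30, so w_p = -149/900 - x/30.

w = -149/900 - x/30 + C1*exp(-5*x) + C2*exp(6*x)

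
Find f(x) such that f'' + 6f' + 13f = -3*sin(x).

f = -sin(x)/5 + cos(x)/10 + C1*cos(2*x)*exp(-3*x) + C2*exp(-3*x)*sin(2*x)

Characteristic equation r² + 6r + 13 = 0 has discriminant (6)² - 4·(13) = -16 < 0, so r = -3 ± 2i.
Hence f_h = C1*cos(2*x)*exp(-3*x) + C2*exp(-3*x)*sin(2*x).
Try f_p = A*cos(x) + B*sin(x). Substituting and equating the coefficients of cos(x) and sin(x) gives A = 1/10, B = -1/5, so f_p = -sin(x)/5 + cos(x)/10.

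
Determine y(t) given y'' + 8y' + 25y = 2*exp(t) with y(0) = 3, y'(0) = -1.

Characteristic equation r² + 8r + 25 = 0 has discriminant (8)² - 4·(25) = -36 < 0, so r = -4 ± 3i.
Hence y_h = C1*cos(3*t)*exp(-4*t) + C2*exp(-4*t)*sin(3*t).
Try y_p = A*exp(t). Substituting into the equation and dividing by exp(t) gives A = 1/17, so y_p = exp(t)/17.
General solution: y = exp(t)/17 + C1*cos(3*t)*exp(-4*t) + C2*exp(-4*t)*sin(3*t).
Apply the initial conditions: y(0) = 1/17 + C1 = 3 and y'(0) = 1/17 - 4*C1 + 3*C2 = -1. Solving gives C1 = 50/17, C2 = 182/51.

y = exp(t)/17 + 50*cos(3*t)*exp(-4*t)/17 + 182*exp(-4*t)*sin(3*t)/51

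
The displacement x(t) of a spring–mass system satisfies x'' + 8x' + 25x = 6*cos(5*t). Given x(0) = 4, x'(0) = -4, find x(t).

Characteristic equation r² + 8r + 25 = 0 has discriminant (8)² - 4·(25) = -36 < 0, so r = -4 ± 3i.
Hence x_h = C1*cos(3*t)*exp(-4*t) + C2*exp(-4*t)*sin(3*t).
Try x_p = A*cos(5*t) + B*sin(5*t). Substituting and equating the coefficients of cos(5t) and sin(5t) gives A = 0, B = 3/20, so x_p = 3*sin(5*t)/20.
General solution: x = 3*sin(5*t)/20 + C1*cos(3*t)*exp(-4*t) + C2*exp(-4*t)*sin(3*t).
Apply the initial conditions: x(0) = C1 = 4 and x'(0) = 3/4 - 4*C1 + 3*C2 = -4. Solving gives C1 = 4, C2 = 15/4.

x = 3*sin(5*t)/20 + 4*cos(3*t)*exp(-4*t) + 15*exp(-4*t)*sin(3*t)/4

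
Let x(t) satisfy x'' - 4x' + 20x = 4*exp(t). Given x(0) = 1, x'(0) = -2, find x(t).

Characteristic equation r² - 4r + 20 = 0 has discriminant (-4)² - 4·(20) = -64 < 0, so r = 2 ± 4i.
Hence x_h = C1*cos(4*t)*exp(2*t) + C2*exp(2*t)*sin(4*t).
Try x_p = A*exp(t). Substituting into the equation and dividing by exp(t) gives A = 4/17, so x_p = 4*exp(t)/17.
General solution: x = 4*exp(t)/17 + C1*cos(4*t)*exp(2*t) + C2*exp(2*t)*sin(4*t).
Apply the initial conditions: x(0) = 4/17 + C1 = 1 and x'(0) = 4/17 + 2*C1 + 4*C2 = -2. Solving gives C1 = 13/17, C2 = -16/17.

x = 4*exp(t)/17 - 16*exp(2*t)*sin(4*t)/17 + 13*cos(4*t)*exp(2*t)/17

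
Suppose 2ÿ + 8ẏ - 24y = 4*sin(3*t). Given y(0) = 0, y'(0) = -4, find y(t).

Divide through by 2: y'' + 4y' - 12y = 2*sin(3*t).
Characteristic equation r² + 4r - 12 = 0 factors as (r + 6)(r - 2) = 0, so r = -6, 2.
Hence y_h = C1*exp(-6*t) + C2*exp(2*t).
Try y_p = A*cos(3*t) + B*sin(3*t). Substituting and equating the coefficients of cos(3t) and sin(3t) gives A = -8/195, B = -14/195, so y_p = -14*sin(3*t)/195 - 8*cos(3*t)/195.
General solution: y = -14*sin(3*t)/195 - 8*cos(3*t)/195 + C1*exp(-6*t) + C2*exp(2*t).
Apply the initial conditions: y(0) = -8/195 + C1 + C2 = 0 and y'(0) = -14/65 - 6*C1 + 2*C2 = -4. Solving gives C1 = 29/60, C2 = -23/52.

y = -23*exp(2*t)/52 - 14*sin(3*t)/195 - 8*cos(3*t)/195 + 29*exp(-6*t)/60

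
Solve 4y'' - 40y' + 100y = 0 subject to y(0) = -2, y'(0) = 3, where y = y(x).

y = -2*exp(5*x) + 13*x*exp(5*x)

Divide through by 4: y'' - 10y' + 25y = 0.
Characteristic equation r² - 10r + 25 = 0 has discriminant (-10)² - 4·(25) = 0, so r = 5 is a repeated root.
Hence y_h = (C1 + C2*x)*exp(5*x).
Apply the initial conditions: y(0) = C1 = -2 and y'(0) = C2 + 5*C1 = 3. Solving gives C1 = -2, C2 = 13.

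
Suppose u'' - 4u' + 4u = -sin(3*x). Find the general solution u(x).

Characteristic equation r² - 4r + 4 = 0 has discriminant (-4)² - 4·(4) = 0, so r = 2 is a repeated root.
Hence u_h = (C1 + C2*x)*exp(2*x).
Try u_p = A*cos(3*x) + B*sin(3*x). Substituting and equating the coefficients of cos(3x) and sin(3x) gives A = -12/169, B = 5/169, so u_p = -12*cos(3*x)/169 + 5*sin(3*x)/169.

u = -12*cos(3*x)/169 + 5*sin(3*x)/169 + C1*exp(2*x) + C2*x*exp(2*x)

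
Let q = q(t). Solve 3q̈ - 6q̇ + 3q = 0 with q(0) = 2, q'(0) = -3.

Divide through by 3: q'' - 2q' + q = 0.
Characteristic equation r² - 2r + 1 = 0 has discriminant (-2)² - 4·(1) = 0, so r = 1 is a repeated root.
Hence q_h = (C1 + C2*t)*exp(t).
Apply the initial conditions: q(0) = C1 = 2 and q'(0) = C1 + C2 = -3. Solving gives C1 = 2, C2 = -5.

q = 2*exp(t) - 5*t*exp(t)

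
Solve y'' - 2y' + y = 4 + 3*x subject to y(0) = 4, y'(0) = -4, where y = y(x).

y = 10 - 6*exp(x) + 3*x - x*exp(x)

Characteristic equation r² - 2r + 1 = 0 has discriminant (-2)² - 4·(1) = 0, so r = 1 is a repeated root.
Hence y_h = (C1 + C2*x)*exp(x).
For the particular solution try y_p = A0 + A1*x. Substituting and matching coefficients of each power of x gives A0 = 10, A1 = 3, so y_p = 10 + 3*x.
General solution: y = 10 + 3*x + C1*exp(x) + C2*x*exp(x).
Apply the initial conditions: y(0) = 10 + C1 = 4 and y'(0) = 3 + C1 + C2 = -4. Solving gives C1 = -6, C2 = -1.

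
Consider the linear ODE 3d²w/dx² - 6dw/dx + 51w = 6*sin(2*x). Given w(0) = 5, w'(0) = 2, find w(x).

Divide through by 3: w'' - 2w' + 17w = 2*sin(2*x).
Characteristic equation r² - 2r + 17 = 0 has discriminant (-2)² - 4·(17) = -64 < 0, so r = 1 ± 4i.
Hence w_h = C1*cos(4*x)*exp(x) + C2*exp(x)*sin(4*x).
Try w_p = A*cos(2*x) + B*sin(2*x). Substituting and equating the coefficients of cos(2x) and sin(2x) gives A = 8/185, B = 26/185, so w_p = 8*cos(2*x)/185 + 26*sin(2*x)/185.
General solution: w = 8*cos(2*x)/185 + 26*sin(2*x)/185 + C1*cos(4*x)*exp(x) + C2*exp(x)*sin(4*x).
Apply the initial conditions: w(0) = 8/185 + C1 = 5 and w'(0) = 52/185 + C1 + 4*C2 = 2. Solving gives C1 = 917/185, C2 = -599/740.

w = 8*cos(2*x)/185 + 26*sin(2*x)/185 - 599*exp(x)*sin(4*x)/740 + 917*cos(4*x)*exp(x)/185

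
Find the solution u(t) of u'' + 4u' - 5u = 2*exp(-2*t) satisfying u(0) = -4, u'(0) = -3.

u = -67*exp(t)/18 - 2*exp(-2*t)/9 - exp(-5*t)/18

Characteristic equation r² + 4r - 5 = 0 factors as (r + 5)(r - 1) = 0, so r = -5, 1.
Hence u_h = C1*exp(-5*t) + C2*exp(t).
Try u_p = A*exp(-2*t). Substituting into the equation and dividing by exp(-2*t) gives A = -2/9, so u_p = -2*exp(-2*t)/9.
General solution: u = -2*exp(-2*t)/9 + C1*exp(-5*t) + C2*exp(t).
Apply the initial conditions: u(0) = -2/9 + C1 + C2 = -4 and u'(0) = 4/9 + C2 - 5*C1 = -3. Solving gives C1 = -1/18, C2 = -67/18.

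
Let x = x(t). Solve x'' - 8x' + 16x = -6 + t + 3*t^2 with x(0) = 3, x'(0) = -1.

Characteristic equation r² - 8r + 16 = 0 has discriminant (-8)² - 4·(16) = 0, so r = 4 is a repeated root.
Hence x_h = (C1 + C2*t)*exp(4*t).
For the particular solution try x_p = A0 + A1*t + A2*t^2. Substituting and matching coefficients of each power of t gives A0 = -35/128, A1 = 1/4, A2 = 3/16, so x_p = -35/128 + t/4 + 3*t^2/16.
General solution: x = -35/128 + t/4 + 3*t^2/16 + C1*exp(4*t) + C2*t*exp(4*t).
Apply the initial conditions: x(0) = -35/128 + C1 = 3 and x'(0) = 1/4 + C2 + 4*C1 = -1. Solving gives C1 = 419/128, C2 = -459/32.

x = -35/128 + t/4 + 3*t**2/16 + 419*exp(4*t)/128 - 459*t*exp(4*t)/32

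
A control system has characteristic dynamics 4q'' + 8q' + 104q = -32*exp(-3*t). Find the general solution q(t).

q = -8*exp(-3*t)/29 + C1*cos(5*t)*exp(-t) + C2*exp(-t)*sin(5*t)

Divide through by 4: q'' + 2q' + 26q = -8*exp(-3*t).
Characteristic equation r² + 2r + 26 = 0 has discriminant (2)² - 4·(26) = -100 < 0, so r = -1 ± 5i.
Hence q_h = C1*cos(5*t)*exp(-t) + C2*exp(-t)*sin(5*t).
Try q_p = A*exp(-3*t). Substituting into the equation and dividing by exp(-3*t) gives A = -8/29, so q_p = -8*exp(-3*t)/29.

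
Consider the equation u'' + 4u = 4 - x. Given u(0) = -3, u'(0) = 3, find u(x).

Characteristic equation r² + 4 = 0 has discriminant (0)² - 4·(4) = -16 < 0, so r = ± 2i.
Hence u_h = C1*cos(2*x) + C2*sin(2*x).
For the particular solution try u_p = A0 + A1*x. Substituting and matching coefficients of each power of x gives A0 = 1, A1 = -1/4, so u_p = 1 - x/4.
General solution: u = 1 - x/4 + C1*cos(2*x) + C2*sin(2*x).
Apply the initial conditions: u(0) = 1 + C1 = -3 and u'(0) = -1/4 + 2*C2 = 3. Solving gives C1 = -4, C2 = 13/8.

u = 1 - 4*cos(2*x) - x/4 + 13*sin(2*x)/8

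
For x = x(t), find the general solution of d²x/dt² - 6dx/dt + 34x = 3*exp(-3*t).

x = 3*exp(-3*t)/61 + C1*cos(5*t)*exp(3*t) + C2*exp(3*t)*sin(5*t)

Characteristic equation r² - 6r + 34 = 0 has discriminant (-6)² - 4·(34) = -100 < 0, so r = 3 ± 5i.
Hence x_h = C1*cos(5*t)*exp(3*t) + C2*exp(3*t)*sin(5*t).
Try x_p = A*exp(-3*t). Substituting into the equation and dividing by exp(-3*t) gives A = 3/61, so x_p = 3*exp(-3*t)/61.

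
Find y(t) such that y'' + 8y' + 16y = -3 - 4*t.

y = -1/16 - t/4 + C1*exp(-4*t) + C2*t*exp(-4*t)

Characteristic equation r² + 8r + 16 = 0 has discriminant (8)² - 4·(16) = 0, so r = -4 is a repeated root.
Hence y_h = (C1 + C2*t)*exp(-4*t).
For the particular solution try y_p = A0 + A1*t. Substituting and matching coefficients of each power of t gives A0 = -1/16, A1 = -1/4, so y_p = -1/16 - t/4.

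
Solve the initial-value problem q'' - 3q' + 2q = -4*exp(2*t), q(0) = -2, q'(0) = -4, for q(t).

q = -4*exp(t) + 2*exp(2*t) - 4*t*exp(2*t)

Characteristic equation r² - 3r + 2 = 0 factors as (r - 1)(r - 2) = 0, so r = 1, 2.
Hence q_h = C1*exp(t) + C2*exp(2*t).
Since exp(2*t) solves the homogeneous equation (r = 2 is a root of multiplicity 1), multiply the trial by t. Try q_p = A*t*exp(2*t). Substituting into the equation and dividing by exp(2*t) gives A = -4, so q_p = -4*t*exp(2*t).
General solution: q = C1*exp(t) + C2*exp(2*t) - 4*t*exp(2*t).
Apply the initial conditions: q(0) = C1 + C2 = -2 and q'(0) = -4 + C1 + 2*C2 = -4. Solving gives C1 = -4, C2 = 2.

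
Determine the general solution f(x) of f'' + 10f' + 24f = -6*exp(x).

Characteristic equation r² + 10r + 24 = 0 factors as (r + 6)(r + 4) = 0, so r = -6, -4.
Hence f_h = C1*exp(-6*x) + C2*exp(-4*x).
Try f_p = A*exp(x). Substituting into the equation and dividing by exp(x) gives A = -6/35, so f_p = -6*exp(x)/35.

f = -6*exp(x)/35 + C1*exp(-6*x) + C2*exp(-4*x)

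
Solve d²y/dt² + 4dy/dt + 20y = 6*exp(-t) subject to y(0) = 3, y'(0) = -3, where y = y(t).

Characteristic equation r² + 4r + 20 = 0 has discriminant (4)² - 4·(20) = -64 < 0, so r = -2 ± 4i.
Hence y_h = C1*cos(4*t)*exp(-2*t) + C2*exp(-2*t)*sin(4*t).
Try y_p = A*exp(-t). Substituting into the equation and dividing by exp(-t) gives A = 6/17, so y_p = 6*exp(-t)/17.
General solution: y = 6*exp(-t)/17 + C1*cos(4*t)*exp(-2*t) + C2*exp(-2*t)*sin(4*t).
Apply the initial conditions: y(0) = 6/17 + C1 = 3 and y'(0) = -6/17 - 2*C1 + 4*C2 = -3. Solving gives C1 = 45/17, C2 = 45/68.

y = 6*exp(-t)/17 + 45*cos(4*t)*exp(-2*t)/17 + 45*exp(-2*t)*sin(4*t)/68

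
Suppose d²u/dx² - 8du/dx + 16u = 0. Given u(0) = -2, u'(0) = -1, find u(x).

u = -2*exp(4*x) + 7*x*exp(4*x)

Characteristic equation r² - 8r + 16 = 0 has discriminant (-8)² - 4·(16) = 0, so r = 4 is a repeated root.
Hence u_h = (C1 + C2*x)*exp(4*x).
Apply the initial conditions: u(0) = C1 = -2 and u'(0) = C2 + 4*C1 = -1. Solving gives C1 = -2, C2 = 7.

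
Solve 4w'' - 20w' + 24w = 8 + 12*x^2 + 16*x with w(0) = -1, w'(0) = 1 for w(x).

Divide through by 4: w'' - 5w' + 6w = 2 + 3*x^2 + 4*x.
Characteristic equation r² - 5r + 6 = 0 factors as (r - 2)(r - 3) = 0, so r = 2, 3.
Hence w_h = C1*exp(2*x) + C2*exp(3*x).
For the particular solution try w_p = A0 + A1*x + A2*x^2. Substituting and matching coefficients of each power of x gives A0 = 17/12, A1 = 3/2, A2 = 1/2, so w_p = 17/12 + x^2/2 + 3*x/2.
General solution: w = 17/12 + x^2/2 + 3*x/2 + C1*exp(2*x) + C2*exp(3*x).
Apply the initial conditions: w(0) = 17/12 + C1 + C2 = -1 and w'(0) = 3/2 + 2*C1 + 3*C2 = 1. Solving gives C1 = -27/4, C2 = 13/3.

w = 17/12 + x**2/2 - 27*exp(2*x)/4 + 3*x/2 + 13*exp(3*x)/3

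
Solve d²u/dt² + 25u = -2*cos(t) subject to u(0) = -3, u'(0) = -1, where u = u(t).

Characteristic equation r² + 25 = 0 has discriminant (0)² - 4·(25) = -100 < 0, so r = ± 5i.
Hence u_h = C1*cos(5*t) + C2*sin(5*t).
Try u_p = A*cos(t) + B*sin(t). Substituting and equating the coefficients of cos(t) and sin(t) gives A = -1/12, B = 0, so u_p = -cos(t)/12.
General solution: u = -cos(t)/12 + C1*cos(5*t) + C2*sin(5*t).
Apply the initial conditions: u(0) = -1/12 + C1 = -3 and u'(0) = 5*C2 = -1. Solving gives C1 = -35/12, C2 = -1/5.

u = -35*cos(5*t)/12 - sin(5*t)/5 - cos(t)/12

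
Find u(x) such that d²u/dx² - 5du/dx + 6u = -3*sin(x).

u = -3*cos(x)/10 - 3*sin(x)/10 + C1*exp(3*x) + C2*exp(2*x)

Characteristic equation r² - 5r + 6 = 0 factors as (r - 3)(r - 2) = 0, so r = 3, 2.
Hence u_h = C1*exp(3*x) + C2*exp(2*x).
Try u_p = A*cos(x) + B*sin(x). Substituting and equating the coefficients of cos(x) and sin(x) gives A = -3/10, B = -3/10, so u_p = -3*cos(x)/10 - 3*sin(x)/10.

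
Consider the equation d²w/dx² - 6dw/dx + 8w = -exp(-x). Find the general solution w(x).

w = -exp(-x)/15 + C1*exp(4*x) + C2*exp(2*x)

Characteristic equation r² - 6r + 8 = 0 factors as (r - 4)(r - 2) = 0, so r = 4, 2.
Hence w_h = C1*exp(4*x) + C2*exp(2*x).
Try w_p = A*exp(-x). Substituting into the equation and dividing by exp(-x) gives A = -1/15, so w_p = -exp(-x)/15.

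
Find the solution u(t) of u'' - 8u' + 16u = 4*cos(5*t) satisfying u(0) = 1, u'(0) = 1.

u = -160*sin(5*t)/1681 - 36*cos(5*t)/1681 + 1717*exp(4*t)/1681 - 107*t*exp(4*t)/41

Characteristic equation r² - 8r + 16 = 0 has discriminant (-8)² - 4·(16) = 0, so r = 4 is a repeated root.
Hence u_h = (C1 + C2*t)*exp(4*t).
Try u_p = A*cos(5*t) + B*sin(5*t). Substituting and equating the coefficients of cos(5t) and sin(5t) gives A = -36/1681, B = -160/1681, so u_p = -160*sin(5*t)/1681 - 36*cos(5*t)/1681.
General solution: u = -160*sin(5*t)/1681 - 36*cos(5*t)/1681 + C1*exp(4*t) + C2*t*exp(4*t).
Apply the initial conditions: u(0) = -36/1681 + C1 = 1 and u'(0) = -800/1681 + C2 + 4*C1 = 1. Solving gives C1 = 1717/1681, C2 = -107/41.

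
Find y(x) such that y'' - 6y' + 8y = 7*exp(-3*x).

Characteristic equation r² - 6r + 8 = 0 factors as (r - 2)(r - 4) = 0, so r = 2, 4.
Hence y_h = C1*exp(2*x) + C2*exp(4*x).
Try y_p = A*exp(-3*x). Substituting into the equation and dividing by exp(-3*x) gives A = 1/5, so y_p = exp(-3*x)/5.

y = exp(-3*x)/5 + C1*exp(2*x) + C2*exp(4*x)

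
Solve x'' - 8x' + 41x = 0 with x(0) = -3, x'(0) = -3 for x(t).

Characteristic equation r² - 8r + 41 = 0 has discriminant (-8)² - 4·(41) = -100 < 0, so r = 4 ± 5i.
Hence x_h = C1*cos(5*t)*exp(4*t) + C2*exp(4*t)*sin(5*t).
Apply the initial conditions: x(0) = C1 = -3 and x'(0) = 4*C1 + 5*C2 = -3. Solving gives C1 = -3, C2 = 9/5.

x = -3*cos(5*t)*exp(4*t) + 9*exp(4*t)*sin(5*t)/5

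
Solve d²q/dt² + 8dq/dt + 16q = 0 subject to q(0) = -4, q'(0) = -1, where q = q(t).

q = -4*exp(-4*t) - 17*t*exp(-4*t)

Characteristic equation r² + 8r + 16 = 0 has discriminant (8)² - 4·(16) = 0, so r = -4 is a repeated root.
Hence q_h = (C1 + C2*t)*exp(-4*t).
Apply the initial conditions: q(0) = C1 = -4 and q'(0) = C2 - 4*C1 = -1. Solving gives C1 = -4, C2 = -17.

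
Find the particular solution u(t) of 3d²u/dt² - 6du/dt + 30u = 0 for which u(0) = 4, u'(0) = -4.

Divide through by 3: u'' - 2u' + 10u = 0.
Characteristic equation r² - 2r + 10 = 0 has discriminant (-2)² - 4·(10) = -36 < 0, so r = 1 ± 3i.
Hence u_h = C1*cos(3*t)*exp(t) + C2*exp(t)*sin(3*t).
Apply the initial conditions: u(0) = C1 = 4 and u'(0) = C1 + 3*C2 = -4. Solving gives C1 = 4, C2 = -8/3.

u = 4*cos(3*t)*exp(t) - 8*exp(t)*sin(3*t)/3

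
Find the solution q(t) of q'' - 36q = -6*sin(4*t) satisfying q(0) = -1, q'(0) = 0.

Characteristic equation r² - 36 = 0 factors as (r - 6)(r + 6) = 0, so r = 6, -6.
Hence q_h = C1*exp(6*t) + C2*exp(-6*t).
Try q_p = A*cos(4*t) + B*sin(4*t). Substituting and equating the coefficients of cos(4t) and sin(4t) gives A = 0, B = 3/26, so q_p = 3*sin(4*t)/26.
General solution: q = 3*sin(4*t)/26 + C1*exp(6*t) + C2*exp(-6*t).
Apply the initial conditions: q(0) = C1 + C2 = -1 and q'(0) = 6/13 - 6*C2 + 6*C1 = 0. Solving gives C1 = -7/13, C2 = -6/13.

q = -7*exp(6*t)/13 - 6*exp(-6*t)/13 + 3*sin(4*t)/26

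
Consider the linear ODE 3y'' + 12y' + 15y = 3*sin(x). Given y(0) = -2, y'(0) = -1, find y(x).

y = -cos(x)/8 + sin(x)/8 - 39*exp(-2*x)*sin(x)/8 - 15*cos(x)*exp(-2*x)/8

Divide through by 3: y'' + 4y' + 5y = sin(x).
Characteristic equation r² + 4r + 5 = 0 has discriminant (4)² - 4·(5) = -4 < 0, so r = -2 ± i.
Hence y_h = C1*cos(x)*exp(-2*x) + C2*exp(-2*x)*sin(x).
Try y_p = A*cos(x) + B*sin(x). Substituting and equating the coefficients of cos(x) and sin(x) gives A = -1/8, B = 1/8, so y_p = -cos(x)/8 + sin(x)/8.
General solution: y = -cos(x)/8 + sin(x)/8 + C1*cos(x)*exp(-2*x) + C2*exp(-2*x)*sin(x).
Apply the initial conditions: y(0) = -1/8 + C1 = -2 and y'(0) = 1/8 + C2 - 2*C1 = -1. Solving gives C1 = -15/8, C2 = -39/8.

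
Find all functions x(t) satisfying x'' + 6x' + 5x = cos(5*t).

Characteristic equation r² + 6r + 5 = 0 factors as (r + 5)(r + 1) = 0, so r = -5, -1.
Hence x_h = C1*exp(-5*t) + C2*exp(-t).
Try x_p = A*cos(5*t) + B*sin(5*t). Substituting and equating the coefficients of cos(5t) and sin(5t) gives A = -1/65, B = 3/130, so x_p = -cos(5*t)/65 + 3*sin(5*t)/130.

x = -cos(5*t)/65 + 3*sin(5*t)/130 + C1*exp(-5*t) + C2*exp(-t)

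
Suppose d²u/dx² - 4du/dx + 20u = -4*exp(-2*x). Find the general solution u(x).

Characteristic equation r² - 4r + 20 = 0 has discriminant (-4)² - 4·(20) = -64 < 0, so r = 2 ± 4i.
Hence u_h = C1*cos(4*x)*exp(2*x) + C2*exp(2*x)*sin(4*x).
Try u_p = A*exp(-2*x). Substituting into the equation and dividing by exp(-2*x) gives A = -1/8, so u_p = -exp(-2*x)/8.

u = -exp(-2*x)/8 + C1*cos(4*x)*exp(2*x) + C2*exp(2*x)*sin(4*x)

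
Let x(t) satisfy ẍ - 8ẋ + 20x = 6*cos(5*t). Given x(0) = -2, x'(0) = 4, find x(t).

Characteristic equation r² - 8r + 20 = 0 has discriminant (-8)² - 4·(20) = -16 < 0, so r = 4 ± 2i.
Hence x_h = C1*cos(2*t)*exp(4*t) + C2*exp(4*t)*sin(2*t).
Try x_p = A*cos(5*t) + B*sin(5*t). Substituting and equating the coefficients of cos(5t) and sin(5t) gives A = -6/325, B = -48/325, so x_p = -48*sin(5*t)/325 - 6*cos(5*t)/325.
General solution: x = -48*sin(5*t)/325 - 6*cos(5*t)/325 + C1*cos(2*t)*exp(4*t) + C2*exp(4*t)*sin(2*t).
Apply the initial conditions: x(0) = -6/325 + C1 = -2 and x'(0) = -48/65 + 2*C2 + 4*C1 = 4. Solving gives C1 = -644/325, C2 = 2058/325.

x = -48*sin(5*t)/325 - 6*cos(5*t)/325 - 644*cos(2*t)*exp(4*t)/325 + 2058*exp(4*t)*sin(2*t)/325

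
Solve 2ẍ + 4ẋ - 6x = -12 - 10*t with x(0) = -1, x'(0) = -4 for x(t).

Divide through by 2: x'' + 2x' - 3x = -6 - 5*t.
Characteristic equation r² + 2r - 3 = 0 factors as (r - 1)(r + 3) = 0, so r = 1, -3.
Hence x_h = C1*exp(t) + C2*exp(-3*t).
For the particular solution try x_p = A0 + A1*t. Substituting and matching coefficients of each power of t gives A0 = 28/9, A1 = 5/3, so x_p = 28/9 + 5*t/3.
General solution: x = 28/9 + 5*t/3 + C1*exp(t) + C2*exp(-3*t).
Apply the initial conditions: x(0) = 28/9 + C1 + C2 = -1 and x'(0) = 5/3 + C1 - 3*C2 = -4. Solving gives C1 = -9/2, C2 = 7/18.

x = 28/9 - 9*exp(t)/2 + 5*t/3 + 7*exp(-3*t)/18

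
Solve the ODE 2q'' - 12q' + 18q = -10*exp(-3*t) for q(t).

Divide through by 2: q'' - 6q' + 9q = -5*exp(-3*t).
Characteristic equation r² - 6r + 9 = 0 has discriminant (-6)² - 4·(9) = 0, so r = 3 is a repeated root.
Hence q_h = (C1 + C2*t)*exp(3*t).
Try q_p = A*exp(-3*t). Substituting into the equation and dividing by exp(-3*t) gives A = -5/36, so q_p = -5*exp(-3*t)/36.

q = -5*exp(-3*t)/36 + C1*exp(3*t) + C2*t*exp(3*t)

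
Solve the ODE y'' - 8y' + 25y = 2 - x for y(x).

y = 42/625 - x/25 + C1*cos(3*x)*exp(4*x) + C2*exp(4*x)*sin(3*x)

Characteristic equation r² - 8r + 25 = 0 has discriminant (-8)² - 4·(25) = -36 < 0, so r = 4 ± 3i.
Hence y_h = C1*cos(3*x)*exp(4*x) + C2*exp(4*x)*sin(3*x).
For the particular solution try y_p = A0 + A1*x. Substituting and matching coefficients of each power of x gives A0 = 42/625, A1 = -1/25, so y_p = 42/625 - x/25.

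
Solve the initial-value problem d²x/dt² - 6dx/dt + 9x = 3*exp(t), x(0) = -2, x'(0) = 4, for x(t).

x = -11*exp(3*t)/4 + 3*exp(t)/4 + 23*t*exp(3*t)/2

Characteristic equation r² - 6r + 9 = 0 has discriminant (-6)² - 4·(9) = 0, so r = 3 is a repeated root.
Hence x_h = (C1 + C2*t)*exp(3*t).
Try x_p = A*exp(t). Substituting into the equation and dividing by exp(t) gives A = 3/4, so x_p = 3*exp(t)/4.
General solution: x = 3*exp(t)/4 + C1*exp(3*t) + C2*t*exp(3*t).
Apply the initial conditions: x(0) = 3/4 + C1 = -2 and x'(0) = 3/4 + C2 + 3*C1 = 4. Solving gives C1 = -11/4, C2 = 23/2.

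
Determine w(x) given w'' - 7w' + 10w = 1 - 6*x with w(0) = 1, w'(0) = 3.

w = -8/25 - 3*x/5 + 8*exp(5*x)/25 + exp(2*x)

Characteristic equation r² - 7r + 10 = 0 factors as (r - 2)(r - 5) = 0, so r = 2, 5.
Hence w_h = C1*exp(2*x) + C2*exp(5*x).
For the particular solution try w_p = A0 + A1*x. Substituting and matching coefficients of each power of x gives A0 = -8/25, A1 = -3/5, so w_p = -8/25 - 3*x/5.
General solution: w = -8/25 - 3*x/5 + C1*exp(2*x) + C2*exp(5*x).
Apply the initial conditions: w(0) = -8/25 + C1 + C2 = 1 and w'(0) = -3/5 + 2*C1 + 5*C2 = 3. Solving gives C1 = 1, C2 = 8/25.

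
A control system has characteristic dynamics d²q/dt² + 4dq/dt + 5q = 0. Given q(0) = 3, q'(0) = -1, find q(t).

Characteristic equation r² + 4r + 5 = 0 has discriminant (4)² - 4·(5) = -4 < 0, so r = -2 ± i.
Hence q_h = C1*cos(t)*exp(-2*t) + C2*exp(-2*t)*sin(t).
Apply the initial conditions: q(0) = C1 = 3 and q'(0) = C2 - 2*C1 = -1. Solving gives C1 = 3, C2 = 5.

q = 3*cos(t)*exp(-2*t) + 5*exp(-2*t)*sin(t)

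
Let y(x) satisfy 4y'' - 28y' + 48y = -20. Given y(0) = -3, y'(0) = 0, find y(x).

Divide through by 4: y'' - 7y' + 12y = -5.
Characteristic equation r² - 7r + 12 = 0 factors as (r - 3)(r - 4) = 0, so r = 3, 4.
Hence y_h = C1*exp(3*x) + C2*exp(4*x).
For the particular solution try y_p = A0. Substituting and matching coefficients of each power of x gives A0 = -5/12, so y_p = -5/12.
General solution: y = -5/12 + C1*exp(3*x) + C2*exp(4*x).
Apply the initial conditions: y(0) = -5/12 + C1 + C2 = -3 and y'(0) = 3*C1 + 4*C2 = 0. Solving gives C1 = -31/3, C2 = 31/4.

y = -5/12 - 31*exp(3*x)/3 + 31*exp(4*x)/4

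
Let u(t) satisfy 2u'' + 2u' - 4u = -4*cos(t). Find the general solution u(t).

u = -sin(t)/5 + 3*cos(t)/5 + C1*exp(-2*t) + C2*exp(t)

Divide through by 2: u'' + u' - 2u = -2*cos(t).
Characteristic equation r² + r - 2 = 0 factors as (r + 2)(r - 1) = 0, so r = -2, 1.
Hence u_h = C1*exp(-2*t) + C2*exp(t).
Try u_p = A*cos(t) + B*sin(t). Substituting and equating the coefficients of cos(t) and sin(t) gives A = 3/5, B = -1/5, so u_p = -sin(t)/5 + 3*cos(t)/5.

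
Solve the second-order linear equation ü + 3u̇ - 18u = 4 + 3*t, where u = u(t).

Characteristic equation r² + 3r - 18 = 0 factors as (r - 3)(r + 6) = 0, so r = 3, -6.
Hence u_h = C1*exp(3*t) + C2*exp(-6*t).
For the particular solution try u_p = A0 + A1*t. Substituting and matching coefficients of each power of t gives A0 = -1/4, A1 = -1/6, so u_p = -1/4 - t/6.

u = -1/4 - t/6 + C1*exp(3*t) + C2*exp(-6*t)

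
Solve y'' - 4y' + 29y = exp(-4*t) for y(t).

Characteristic equation r² - 4r + 29 = 0 has discriminant (-4)² - 4·(29) = -100 < 0, so r = 2 ± 5i.
Hence y_h = C1*cos(5*t)*exp(2*t) + C2*exp(2*t)*sin(5*t).
Try y_p = A*exp(-4*t). Substituting into the equation and dividing by exp(-4*t) gives A = 1/61, so y_p = exp(-4*t)/61.

y = exp(-4*t)/61 + C1*cos(5*t)*exp(2*t) + C2*exp(2*t)*sin(5*t)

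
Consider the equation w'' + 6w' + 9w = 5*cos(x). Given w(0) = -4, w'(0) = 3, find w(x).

Characteristic equation r² + 6r + 9 = 0 has discriminant (6)² - 4·(9) = 0, so r = -3 is a repeated root.
Hence w_h = (C1 + C2*x)*exp(-3*x).
Try w_p = A*cos(x) + B*sin(x). Substituting and equating the coefficients of cos(x) and sin(x) gives A = 2/5, B = 3/10, so w_p = 2*cos(x)/5 + 3*sin(x)/10.
General solution: w = 2*cos(x)/5 + 3*sin(x)/10 + C1*exp(-3*x) + C2*x*exp(-3*x).
Apply the initial conditions: w(0) = 2/5 + C1 = -4 and w'(0) = 3/10 + C2 - 3*C1 = 3. Solving gives C1 = -22/5, C2 = -21/2.

w = -22*exp(-3*x)/5 + 2*cos(x)/5 + 3*sin(x)/10 - 21*x*exp(-3*x)/2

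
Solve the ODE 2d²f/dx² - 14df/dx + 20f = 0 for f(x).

f = C1*exp(5*x) + C2*exp(2*x)

Divide through by 2: f'' - 7f' + 10f = 0.
Characteristic equation r² - 7r + 10 = 0 factors as (r - 5)(r - 2) = 0, so r = 5, 2.
Hence f_h = C1*exp(5*x) + C2*exp(2*x).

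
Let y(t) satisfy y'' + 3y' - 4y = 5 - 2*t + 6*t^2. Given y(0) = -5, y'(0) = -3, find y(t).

Characteristic equation r² + 3r - 4 = 0 factors as (r + 4)(r - 1) = 0, so r = -4, 1.
Hence y_h = C1*exp(-4*t) + C2*exp(t).
For the particular solution try y_p = A0 + A1*t + A2*t^2. Substituting and matching coefficients of each power of t gives A0 = -53/16, A1 = -7/4, A2 = -3/2, so y_p = -53/16 - 7*t/4 - 3*t^2/2.
General solution: y = -53/16 - 7*t/4 - 3*t^2/2 + C1*exp(-4*t) + C2*exp(t).
Apply the initial conditions: y(0) = -53/16 + C1 + C2 = -5 and y'(0) = -7/4 + C2 - 4*C1 = -3. Solving gives C1 = -7/80, C2 = -8/5.

y = -53/16 - 8*exp(t)/5 - 7*t/4 - 7*exp(-4*t)/80 - 3*t**2/2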